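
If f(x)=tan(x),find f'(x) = cos(x)^(-2)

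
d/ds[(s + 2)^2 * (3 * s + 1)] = 9*s^2 + 26*s + 16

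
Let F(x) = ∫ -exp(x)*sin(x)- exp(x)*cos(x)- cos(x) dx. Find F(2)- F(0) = (-exp(2) - 1)*sin(2)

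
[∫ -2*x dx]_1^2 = -3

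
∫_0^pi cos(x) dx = 0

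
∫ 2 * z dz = z^2 + C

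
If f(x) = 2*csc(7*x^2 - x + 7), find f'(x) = 2*(1 - 14*x)*cos(7*x^2 - x + 7)/sin(7*x^2 - x + 7)^2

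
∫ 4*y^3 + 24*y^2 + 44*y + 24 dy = y^4 + 8*y^3 + 22*y^2 + 24*y + C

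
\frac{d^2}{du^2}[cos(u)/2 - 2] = -cos(u)/2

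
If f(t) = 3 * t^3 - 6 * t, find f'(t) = 9*t^2 - 6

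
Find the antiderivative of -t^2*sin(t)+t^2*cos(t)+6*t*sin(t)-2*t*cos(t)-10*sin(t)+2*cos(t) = sqrt(2)*((t - 2)^2 + 2)*sin(t + pi/4) + C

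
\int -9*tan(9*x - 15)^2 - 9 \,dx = -tan(9*x - 15) + C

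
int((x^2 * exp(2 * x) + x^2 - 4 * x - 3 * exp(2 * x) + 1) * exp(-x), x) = 2*((x - 1)^2 - 2)*sinh(x) + C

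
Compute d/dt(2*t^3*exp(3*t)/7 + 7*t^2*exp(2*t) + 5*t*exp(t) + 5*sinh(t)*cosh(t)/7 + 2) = 6*t^3*exp(3*t)/7 + 6*t^2*exp(3*t)/7 + 14*t^2*exp(2*t) + 14*t*exp(2*t) + 5*t*exp(t) + 5*exp(t) + 5*cosh(2*t)/7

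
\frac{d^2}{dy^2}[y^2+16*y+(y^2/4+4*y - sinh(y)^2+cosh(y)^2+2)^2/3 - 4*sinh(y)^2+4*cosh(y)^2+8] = y^2/4 + 4*y + 41/3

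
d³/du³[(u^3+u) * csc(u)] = (u^3*cos(u)/sin(u) - 6*u^3*cos(u)/sin(u)^3 - 9*u^2 + 18*u^2/sin(u)^2 - 17*u*cos(u)/sin(u) - 6*u*cos(u)/sin(u)^3 + 3 + 6/sin(u)^2)/sin(u)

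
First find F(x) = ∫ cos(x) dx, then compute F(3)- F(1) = -sin(1) + sin(3)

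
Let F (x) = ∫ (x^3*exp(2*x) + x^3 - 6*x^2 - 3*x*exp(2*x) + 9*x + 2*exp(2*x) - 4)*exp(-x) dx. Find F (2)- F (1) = -exp(-2) + exp(2)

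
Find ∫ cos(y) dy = sin(y) + C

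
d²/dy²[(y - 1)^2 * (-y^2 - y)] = -12*y^2 + 6*y + 2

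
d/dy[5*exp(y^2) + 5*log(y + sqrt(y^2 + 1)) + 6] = (10*y^3*exp(y^2) + 10*y^2*sqrt(y^2 + 1)*exp(y^2) + 10*y*exp(y^2) + 5*y + 5*sqrt(y^2 + 1))/(y^2 + y*sqrt(y^2 + 1) + 1)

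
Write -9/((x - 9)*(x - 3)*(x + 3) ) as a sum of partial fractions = -1/(8*(x + 3)) + 1/(4*(x - 3)) - 1/(8*(x - 9))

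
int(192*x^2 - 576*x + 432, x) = 64*x^3 - 288*x^2 + 432*x + C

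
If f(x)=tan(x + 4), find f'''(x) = 6*tan(x + 4)^4 + 8*tan(x + 4)^2 + 2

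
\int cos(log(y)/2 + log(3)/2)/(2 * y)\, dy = sin(log(3*y)/2) + C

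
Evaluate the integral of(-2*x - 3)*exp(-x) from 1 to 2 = -7*exp(-1) + 9*exp(-2)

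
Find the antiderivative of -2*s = -s^2 + C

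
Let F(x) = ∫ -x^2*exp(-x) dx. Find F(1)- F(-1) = -E + 5*exp(-1)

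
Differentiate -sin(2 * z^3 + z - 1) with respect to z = -(6*z^2 + 1)*cos(2*z^3 + z - 1)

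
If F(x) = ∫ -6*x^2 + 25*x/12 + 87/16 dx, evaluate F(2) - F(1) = -87/16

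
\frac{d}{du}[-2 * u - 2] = -2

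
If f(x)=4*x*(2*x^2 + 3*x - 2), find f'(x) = 24*x^2 + 24*x - 8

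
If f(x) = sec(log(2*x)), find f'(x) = tan(log(x) + log(2))*sec(log(x) + log(2))/x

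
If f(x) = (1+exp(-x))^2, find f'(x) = (-2*exp(x) - 2)*exp(-2*x)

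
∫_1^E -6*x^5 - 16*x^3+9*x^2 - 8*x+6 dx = -(2*E + exp(3))^2 + 6*E + 3*exp(3)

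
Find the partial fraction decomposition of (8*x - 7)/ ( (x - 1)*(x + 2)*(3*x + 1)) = 87/(20*(3*x + 1)) - 23/(15*(x + 2)) + 1/(12*(x - 1))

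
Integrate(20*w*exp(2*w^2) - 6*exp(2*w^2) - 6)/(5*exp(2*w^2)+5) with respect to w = -6*w/5 + log(exp(2*w^2) + 1) + C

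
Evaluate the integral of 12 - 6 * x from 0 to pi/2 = 12 - 3*(-2 + pi/2)^2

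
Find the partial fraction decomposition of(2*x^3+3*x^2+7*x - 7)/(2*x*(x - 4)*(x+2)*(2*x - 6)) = 5/(48*(x + 2)) - 19/(12*(x - 3)) + 197/(96*(x - 4)) - 7/(96*x)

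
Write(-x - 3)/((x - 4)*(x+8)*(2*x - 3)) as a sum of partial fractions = 18/(95*(2*x - 3)) + 5/(228*(x + 8)) - 7/(60*(x - 4))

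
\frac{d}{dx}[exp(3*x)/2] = 3*exp(3*x)/2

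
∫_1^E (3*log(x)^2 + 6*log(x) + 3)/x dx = 7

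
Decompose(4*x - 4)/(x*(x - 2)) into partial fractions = 2/(x - 2) + 2/x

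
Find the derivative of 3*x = 3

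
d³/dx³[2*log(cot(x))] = -4*sin(x)/cos(x)^3 - 4*cos(x)/sin(x)^3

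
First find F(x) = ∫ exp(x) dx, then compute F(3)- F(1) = -E + exp(3)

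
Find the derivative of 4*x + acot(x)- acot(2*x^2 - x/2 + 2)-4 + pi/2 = (64*x^6 - 32*x^5 + 180*x^4 - 40*x^3 + 177*x^2 - 8*x + 58)/(16*x^6 - 8*x^5 + 49*x^4 - 16*x^3 + 53*x^2 - 8*x + 20)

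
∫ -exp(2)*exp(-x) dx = exp(2 - x) + C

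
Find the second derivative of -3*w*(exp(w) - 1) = -3*w*exp(w) - 6*exp(w)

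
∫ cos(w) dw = sin(w) + C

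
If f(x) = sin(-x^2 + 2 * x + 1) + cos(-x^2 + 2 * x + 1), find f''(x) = -4*x^2*sin(-x^2 + 2*x + 1) - 4*x^2*cos(-x^2 + 2*x + 1) + 8*x*sin(-x^2 + 2*x + 1) + 8*x*cos(-x^2 + 2*x + 1) - 2*sin(-x^2 + 2*x + 1) - 6*cos(-x^2 + 2*x + 1)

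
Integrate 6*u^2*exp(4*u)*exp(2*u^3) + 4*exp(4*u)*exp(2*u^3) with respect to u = exp(2*u*(u^2 + 2)) + C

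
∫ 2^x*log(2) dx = 2^x + C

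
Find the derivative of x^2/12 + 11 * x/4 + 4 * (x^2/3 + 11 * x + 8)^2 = 16*x^3/9 + 88*x^2 + 6065*x/6 + 2827/4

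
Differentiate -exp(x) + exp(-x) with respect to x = (-exp(2*x) - 1)*exp(-x)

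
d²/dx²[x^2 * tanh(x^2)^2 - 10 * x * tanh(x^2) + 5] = 24*x^4*(1 - 1/cosh(x^2)^2)^2 - 24*x^4 + 32*x^4/cosh(x^2)^2 + 80*x^3*sinh(x^2)/cosh(x^2)^3 + 20*x^2*sinh(x^2)/cosh(x^2)^3 - 60*x/cosh(x^2)^2 + 2 - 2/cosh(x^2)^2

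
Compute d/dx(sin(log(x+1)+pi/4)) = cos(log(x + 1) + pi/4)/(x + 1)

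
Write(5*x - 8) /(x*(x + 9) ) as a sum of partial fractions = 53/(9*(x + 9)) - 8/(9*x)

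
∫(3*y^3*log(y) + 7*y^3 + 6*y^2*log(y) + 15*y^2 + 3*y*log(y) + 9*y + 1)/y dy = (y + 1)^3*(log(y) + 2) + C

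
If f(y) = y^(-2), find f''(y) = 6/y^4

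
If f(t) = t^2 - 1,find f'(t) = 2*t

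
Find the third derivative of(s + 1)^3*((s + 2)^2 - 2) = 60*s^2 + 168*s + 102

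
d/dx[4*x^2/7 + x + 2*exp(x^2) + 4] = 4*x*exp(x^2) + 8*x/7 + 1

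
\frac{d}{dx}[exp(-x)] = -exp(-x)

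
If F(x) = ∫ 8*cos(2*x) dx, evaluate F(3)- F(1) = -4*sin(2) + 4*sin(6)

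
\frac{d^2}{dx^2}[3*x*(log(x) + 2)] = 3/x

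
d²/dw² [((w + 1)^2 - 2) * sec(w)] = (-w^2 + 2*w^2/cos(w)^2 + 4*w*sin(w)/cos(w) - 2*w + 4*w/cos(w)^2 + 4*sin(w)/cos(w) + 3 - 2/cos(w)^2)/cos(w)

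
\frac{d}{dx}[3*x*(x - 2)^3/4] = 3*x^3 - 27*x^2/2 + 18*x - 6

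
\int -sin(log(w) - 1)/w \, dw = cos(log(w) - 1) + C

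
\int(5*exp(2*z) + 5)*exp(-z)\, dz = 10*sinh(z) + C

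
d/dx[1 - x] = -1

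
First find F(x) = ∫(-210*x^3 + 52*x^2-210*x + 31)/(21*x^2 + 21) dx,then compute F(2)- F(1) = -263/21 - pi/4 + acot(2)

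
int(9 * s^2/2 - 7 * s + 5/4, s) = 3*s^3/2 - 7*s^2/2 + 5*s/4 + C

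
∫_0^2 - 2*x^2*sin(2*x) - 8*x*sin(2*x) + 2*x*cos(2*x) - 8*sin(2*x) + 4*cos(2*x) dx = 16*cos(4) - 4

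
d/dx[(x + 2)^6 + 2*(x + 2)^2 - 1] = 6*x^5 + 60*x^4 + 240*x^3 + 480*x^2 + 484*x + 200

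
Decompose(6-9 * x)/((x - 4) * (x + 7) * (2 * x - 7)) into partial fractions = 34/(7*(2*x - 7)) + 23/(77*(x + 7)) - 30/(11*(x - 4))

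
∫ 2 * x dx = x^2 + C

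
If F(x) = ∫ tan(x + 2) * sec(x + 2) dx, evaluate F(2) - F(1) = sec(4) - sec(3)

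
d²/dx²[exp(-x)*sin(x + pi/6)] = -2*exp(-x)*cos(x + pi/6)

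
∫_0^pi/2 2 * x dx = pi^2/4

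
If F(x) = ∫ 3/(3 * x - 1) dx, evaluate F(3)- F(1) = 2*log(2)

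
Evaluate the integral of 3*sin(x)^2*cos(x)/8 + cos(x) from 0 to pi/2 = 9/8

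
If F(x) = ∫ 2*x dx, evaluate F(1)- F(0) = 1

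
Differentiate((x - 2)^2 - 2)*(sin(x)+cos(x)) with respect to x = sqrt(2)*x^2*cos(x + pi/4) + 6*x*sin(x) - 2*x*cos(x) - 6*sin(x) - 2*cos(x)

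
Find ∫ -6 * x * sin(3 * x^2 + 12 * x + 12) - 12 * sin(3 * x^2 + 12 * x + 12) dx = cos(3*(x + 2)^2) + C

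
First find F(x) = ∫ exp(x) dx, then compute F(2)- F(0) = -1 + exp(2)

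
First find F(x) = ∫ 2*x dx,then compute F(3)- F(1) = 8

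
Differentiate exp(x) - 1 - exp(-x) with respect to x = (exp(2*x) + 1)*exp(-x)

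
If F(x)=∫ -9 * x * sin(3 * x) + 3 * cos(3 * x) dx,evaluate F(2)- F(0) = 6*cos(6)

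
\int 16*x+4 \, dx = 8*x^2 + 4*x + C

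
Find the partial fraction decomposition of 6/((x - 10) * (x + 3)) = -6/(13*(x + 3)) + 6/(13*(x - 10))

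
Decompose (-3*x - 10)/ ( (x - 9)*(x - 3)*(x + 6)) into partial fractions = 8/(135*(x + 6)) + 19/(54*(x - 3)) - 37/(90*(x - 9))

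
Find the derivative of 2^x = 2^x*log(2)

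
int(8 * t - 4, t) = 4*t^2 - 4*t + C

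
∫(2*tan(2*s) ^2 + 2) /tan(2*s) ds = log(tan(2*s)) + C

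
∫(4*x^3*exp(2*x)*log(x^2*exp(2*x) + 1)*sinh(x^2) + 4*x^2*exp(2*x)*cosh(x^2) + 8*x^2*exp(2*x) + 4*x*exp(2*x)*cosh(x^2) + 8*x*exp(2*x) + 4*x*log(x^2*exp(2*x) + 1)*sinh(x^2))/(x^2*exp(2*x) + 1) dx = 2*(cosh(x^2) + 2)*log(x^2*exp(2*x) + 1) + C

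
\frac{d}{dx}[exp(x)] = exp(x)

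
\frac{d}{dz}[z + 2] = 1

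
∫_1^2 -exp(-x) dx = -exp(-1) + exp(-2)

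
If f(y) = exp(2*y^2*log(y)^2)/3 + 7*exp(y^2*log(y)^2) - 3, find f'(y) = 4*y*exp(2*y^2*log(y)^2)*log(y)^2/3 + 4*y*exp(2*y^2*log(y)^2)*log(y)/3 + 14*y*exp(y^2*log(y)^2)*log(y)^2 + 14*y*exp(y^2*log(y)^2)*log(y)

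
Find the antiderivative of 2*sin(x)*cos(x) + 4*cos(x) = (sin(x) + 2)^2 + C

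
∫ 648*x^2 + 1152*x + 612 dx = 216*x^3 + 576*x^2 + 612*x + C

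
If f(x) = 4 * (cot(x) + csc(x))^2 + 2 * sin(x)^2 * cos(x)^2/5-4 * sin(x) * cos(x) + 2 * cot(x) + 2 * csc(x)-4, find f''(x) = 24*(-1 + sin(x)^(-2))^2 + 32*sin(x)^4/5 - 32*sin(x)^2/5 + 16*sin(x)*cos(x) - 116/5 - 2/sin(x) - 8*cos(x)/sin(x)^2 + 16/sin(x)^2 + 4*cos(x)/sin(x)^3 + 4/sin(x)^3 + 48*cos(x)/sin(x)^4 + 24/sin(x)^4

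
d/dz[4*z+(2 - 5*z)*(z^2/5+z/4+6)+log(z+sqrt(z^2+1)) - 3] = (-30*z^4 - 30*z^3*sqrt(z^2 + 1) - 17*z^3 - 17*z^2*sqrt(z^2 + 1) - 285*z^2 - 255*z*sqrt(z^2 + 1) - 7*z + 10*sqrt(z^2 + 1) - 255)/(10*z^2 + 10*z*sqrt(z^2 + 1) + 10)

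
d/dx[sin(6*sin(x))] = 6*cos(x)*cos(6*sin(x))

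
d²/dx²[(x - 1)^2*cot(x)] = 2*x^2/tan(x) + 2*x^2/tan(x)^3 - 4*x - 4*x/tan(x) - 4*x/tan(x)^2 - 4*x/tan(x)^3 + 4 + 4/tan(x) + 4/tan(x)^2 + 2/tan(x)^3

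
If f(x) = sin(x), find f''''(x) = sin(x)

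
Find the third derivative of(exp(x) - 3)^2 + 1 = 8*exp(2*x) - 6*exp(x)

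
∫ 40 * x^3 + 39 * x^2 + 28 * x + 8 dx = 10*x^4 + 13*x^3 + 14*x^2 + 8*x + C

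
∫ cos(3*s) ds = sin(3*s)/3 + C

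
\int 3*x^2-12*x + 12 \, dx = x^3 - 6*x^2 + 12*x + C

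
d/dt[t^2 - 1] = 2*t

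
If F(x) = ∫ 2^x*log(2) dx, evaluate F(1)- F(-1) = 3/2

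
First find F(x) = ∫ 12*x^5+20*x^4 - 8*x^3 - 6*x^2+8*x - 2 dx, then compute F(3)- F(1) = 2240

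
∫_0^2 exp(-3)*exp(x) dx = -exp(-3) + exp(-1)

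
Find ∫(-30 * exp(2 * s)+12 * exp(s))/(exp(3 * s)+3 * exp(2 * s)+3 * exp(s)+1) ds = 3*(2*exp(2*s) + 14*exp(s) + 5)/(exp(2*s) + 2*exp(s) + 1) + C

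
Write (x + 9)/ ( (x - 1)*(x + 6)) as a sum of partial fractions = -3/(7*(x + 6)) + 10/(7*(x - 1))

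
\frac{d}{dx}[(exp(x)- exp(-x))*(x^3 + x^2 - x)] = (x^3*exp(2*x) + x^3 + 4*x^2*exp(2*x) - 2*x^2 + x*exp(2*x) - 3*x - exp(2*x) + 1)*exp(-x)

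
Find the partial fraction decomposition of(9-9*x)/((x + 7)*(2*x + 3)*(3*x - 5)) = -27/(247*(3*x - 5)) - 90/(209*(2*x + 3)) + 36/(143*(x + 7))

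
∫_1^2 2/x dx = 2*log(2)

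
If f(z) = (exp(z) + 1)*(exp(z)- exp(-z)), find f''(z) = (4*exp(3*z) + exp(2*z) - 1)*exp(-z)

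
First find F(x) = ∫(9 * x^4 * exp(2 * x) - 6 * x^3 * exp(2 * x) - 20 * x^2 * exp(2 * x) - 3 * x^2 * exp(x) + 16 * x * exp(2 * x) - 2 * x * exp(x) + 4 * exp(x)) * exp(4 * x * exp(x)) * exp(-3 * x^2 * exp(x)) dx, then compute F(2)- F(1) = -exp(1 + E) - 4*exp(2 - 4*exp(2))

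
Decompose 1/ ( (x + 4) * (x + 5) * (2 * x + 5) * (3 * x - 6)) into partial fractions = -8/(405*(2*x + 5)) - 1/(105*(x + 5)) + 1/(54*(x + 4)) + 1/(1134*(x - 2))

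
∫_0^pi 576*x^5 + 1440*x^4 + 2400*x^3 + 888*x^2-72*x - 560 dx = -216 + 16*pi + 12*pi^2 + 8*pi^3 + 6*(-4*pi^3 - 6*pi^2 - 8*pi + 6)^2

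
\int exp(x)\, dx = exp(x) + C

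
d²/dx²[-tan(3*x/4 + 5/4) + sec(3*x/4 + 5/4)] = -9*tan(3*x/4 + 5/4)^3/8 + 9*tan(3*x/4 + 5/4)^2*sec(3*x/4 + 5/4)/8 - 9*tan(3*x/4 + 5/4)/8 + 9*sec(3*x/4 + 5/4)/16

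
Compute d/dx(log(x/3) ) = 1/x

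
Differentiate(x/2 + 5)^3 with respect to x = 3*x^2/8 + 15*x/2 + 75/2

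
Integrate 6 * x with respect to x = 3*x^2 + C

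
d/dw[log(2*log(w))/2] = 1/(2*w*log(w))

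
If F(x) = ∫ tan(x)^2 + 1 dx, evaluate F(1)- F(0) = tan(1)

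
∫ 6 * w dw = 3*w^2 + C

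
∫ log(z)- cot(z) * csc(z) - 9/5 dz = z*log(z) - 14*z/5 + csc(z) + C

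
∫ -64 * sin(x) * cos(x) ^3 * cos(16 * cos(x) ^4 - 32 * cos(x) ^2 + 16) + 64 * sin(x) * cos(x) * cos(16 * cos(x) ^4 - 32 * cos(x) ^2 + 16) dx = sin(16*sin(x)^4) + C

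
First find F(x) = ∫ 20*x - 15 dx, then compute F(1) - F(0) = -5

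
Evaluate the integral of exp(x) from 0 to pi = -1 + exp(pi)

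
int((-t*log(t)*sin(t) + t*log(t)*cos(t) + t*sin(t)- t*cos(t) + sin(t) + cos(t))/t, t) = sqrt(2)*(log(t) - 1)*sin(t + pi/4) + C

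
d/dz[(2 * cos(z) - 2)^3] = 24*(sin(z)^2 + 2*cos(z) - 2)*sin(z)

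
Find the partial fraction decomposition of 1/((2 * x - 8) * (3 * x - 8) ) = -3/(8*(3*x - 8)) + 1/(8*(x - 4))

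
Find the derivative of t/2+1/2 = 1/2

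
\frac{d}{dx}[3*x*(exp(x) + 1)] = 3*x*exp(x) + 3*exp(x) + 3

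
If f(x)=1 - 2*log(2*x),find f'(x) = -2/x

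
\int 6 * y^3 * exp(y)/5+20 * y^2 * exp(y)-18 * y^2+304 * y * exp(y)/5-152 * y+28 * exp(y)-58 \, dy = 2*(y + 2)*(3*y + 35)*(y*exp(y) - 5*y + 5)/5 + C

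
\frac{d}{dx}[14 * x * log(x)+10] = 14*log(x) + 14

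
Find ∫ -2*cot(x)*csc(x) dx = 2*csc(x) + C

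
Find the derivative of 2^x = 2^x*log(2)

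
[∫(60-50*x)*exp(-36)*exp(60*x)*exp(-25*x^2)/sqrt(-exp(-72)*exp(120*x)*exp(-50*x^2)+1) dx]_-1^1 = -acsc(exp(121)) + acsc(E)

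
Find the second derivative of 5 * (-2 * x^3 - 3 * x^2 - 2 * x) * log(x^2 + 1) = (-60*x^5*log(x^2 + 1) - 100*x^5 - 30*x^4*log(x^2 + 1) - 90*x^4 - 120*x^3*log(x^2 + 1) - 160*x^3 - 60*x^2*log(x^2 + 1) - 150*x^2 - 60*x*log(x^2 + 1) - 60*x - 30*log(x^2 + 1))/(x^4 + 2*x^2 + 1)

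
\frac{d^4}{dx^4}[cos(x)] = cos(x)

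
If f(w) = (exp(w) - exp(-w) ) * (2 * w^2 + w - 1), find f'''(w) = (2*w^2*exp(2*w) + 2*w^2 + 13*w*exp(2*w) - 11*w + 14*exp(2*w) + 8)*exp(-w)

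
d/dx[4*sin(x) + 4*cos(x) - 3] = -4*sin(x) + 4*cos(x)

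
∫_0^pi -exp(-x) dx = -1 + exp(-pi)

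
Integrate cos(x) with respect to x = sin(x) + C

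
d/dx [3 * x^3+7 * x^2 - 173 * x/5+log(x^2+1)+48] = (45*x^4 + 70*x^3 - 128*x^2 + 80*x - 173)/(5*x^2 + 5)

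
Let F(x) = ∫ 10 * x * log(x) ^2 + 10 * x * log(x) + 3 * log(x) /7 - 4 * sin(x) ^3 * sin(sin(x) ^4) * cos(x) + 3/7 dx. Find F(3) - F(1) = -cos(sin(1)^4) + cos(sin(3)^4) + 9*log(3)/7 + 45*log(3)^2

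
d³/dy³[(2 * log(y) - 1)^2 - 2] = (16*log(y) - 32)/y^3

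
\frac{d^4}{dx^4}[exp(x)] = exp(x)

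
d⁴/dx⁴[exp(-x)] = exp(-x)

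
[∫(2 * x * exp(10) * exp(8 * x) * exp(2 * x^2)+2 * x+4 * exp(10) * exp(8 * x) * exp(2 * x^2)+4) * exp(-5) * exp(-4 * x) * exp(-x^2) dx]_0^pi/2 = -exp(5) - exp(-(pi/2 + 2)^2 - 1) + exp(-5) + exp(1 + (pi/2 + 2)^2)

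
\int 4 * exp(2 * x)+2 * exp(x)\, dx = 2*(exp(x) + 1)*exp(x) + C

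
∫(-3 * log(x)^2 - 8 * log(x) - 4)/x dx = -(log(x) + 1)^3 - (log(x) + 1)^2 + log(x) + C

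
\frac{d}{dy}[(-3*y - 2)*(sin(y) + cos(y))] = 3*y*sin(y) - 3*y*cos(y) - sin(y) - 5*cos(y)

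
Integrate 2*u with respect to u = u^2 + C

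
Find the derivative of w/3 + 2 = 1/3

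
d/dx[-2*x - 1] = -2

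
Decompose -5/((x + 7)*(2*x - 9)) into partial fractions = -10/(23*(2*x - 9)) + 5/(23*(x + 7))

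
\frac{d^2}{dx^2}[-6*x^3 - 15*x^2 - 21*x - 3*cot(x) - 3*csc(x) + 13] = -36*x - 30 + 3/sin(x) - 6*cos(x)/sin(x)^3 - 6/sin(x)^3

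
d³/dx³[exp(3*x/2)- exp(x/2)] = 27*exp(3*x/2)/8 - exp(x/2)/8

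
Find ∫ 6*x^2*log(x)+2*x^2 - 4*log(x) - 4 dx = 2*x*(x^2 - 2)*log(x) + C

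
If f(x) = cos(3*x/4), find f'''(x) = 27*sin(3*x/4)/64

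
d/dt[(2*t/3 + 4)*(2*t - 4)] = 8*t/3 + 16/3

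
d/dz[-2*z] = -2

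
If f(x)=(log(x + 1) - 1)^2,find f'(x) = (2*log(x + 1) - 2)/(x + 1)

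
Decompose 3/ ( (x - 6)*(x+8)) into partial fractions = -3/(14*(x + 8)) + 3/(14*(x - 6))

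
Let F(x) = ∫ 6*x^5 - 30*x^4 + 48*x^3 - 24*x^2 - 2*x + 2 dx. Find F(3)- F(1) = 24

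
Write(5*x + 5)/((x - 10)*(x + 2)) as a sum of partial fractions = 5/(12*(x + 2)) + 55/(12*(x - 10))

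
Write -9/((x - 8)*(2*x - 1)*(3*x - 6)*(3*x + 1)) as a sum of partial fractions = 81/(875*(3*x + 1)) - 8/(75*(2*x - 1)) + 1/(42*(x - 2)) - 1/(750*(x - 8))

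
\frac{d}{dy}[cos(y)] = -sin(y)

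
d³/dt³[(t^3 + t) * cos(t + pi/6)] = t^3*sin(t + pi/6) - 9*t^2*cos(t + pi/6) - 17*t*sin(t + pi/6) + 3*cos(t + pi/6)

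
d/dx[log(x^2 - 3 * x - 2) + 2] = (2*x - 3)/(x^2 - 3*x - 2)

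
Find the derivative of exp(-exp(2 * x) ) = -2*exp(2*x - exp(2*x))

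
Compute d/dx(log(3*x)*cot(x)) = (-x*log(x)/sin(x)^2 - x*log(3)/sin(x)^2 + 1/tan(x))/x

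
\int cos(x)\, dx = sin(x) + C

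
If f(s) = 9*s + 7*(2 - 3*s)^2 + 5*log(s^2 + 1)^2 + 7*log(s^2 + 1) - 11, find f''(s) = (126*s^4 - 20*s^2*log(s^2 + 1) + 278*s^2 + 20*log(s^2 + 1) + 140)/(s^4 + 2*s^2 + 1)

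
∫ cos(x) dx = sin(x) + C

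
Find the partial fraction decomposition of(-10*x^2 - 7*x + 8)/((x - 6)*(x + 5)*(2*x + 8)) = -207/(22*(x + 5)) + 31/(5*(x + 4)) - 197/(110*(x - 6))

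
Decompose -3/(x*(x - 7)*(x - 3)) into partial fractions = 1/(4*(x - 3)) - 3/(28*(x - 7)) - 1/(7*x)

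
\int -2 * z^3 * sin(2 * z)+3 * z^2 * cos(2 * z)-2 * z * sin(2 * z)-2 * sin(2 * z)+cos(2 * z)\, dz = (z^3 + z + 1)*cos(2*z) + C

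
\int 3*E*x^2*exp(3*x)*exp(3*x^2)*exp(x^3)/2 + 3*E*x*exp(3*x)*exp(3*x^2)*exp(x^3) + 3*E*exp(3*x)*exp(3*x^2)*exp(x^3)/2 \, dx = exp((x + 1)^3)/2 + C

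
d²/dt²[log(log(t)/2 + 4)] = (-log(t) - 9)/(t^2*log(t)^2 + 16*t^2*log(t) + 64*t^2)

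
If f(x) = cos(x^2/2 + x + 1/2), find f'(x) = -(x + 1)*sin(x^2/2 + x + 1/2)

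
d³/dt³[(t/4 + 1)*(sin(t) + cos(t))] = t*sin(t)/4 - t*cos(t)/4 + sin(t)/4 - 7*cos(t)/4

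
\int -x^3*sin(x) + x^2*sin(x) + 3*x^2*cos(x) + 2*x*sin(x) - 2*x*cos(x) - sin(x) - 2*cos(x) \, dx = (x^3 - x^2 - 2*x + 1)*cos(x) + C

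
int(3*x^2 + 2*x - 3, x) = x^3 + x^2 - 3*x + C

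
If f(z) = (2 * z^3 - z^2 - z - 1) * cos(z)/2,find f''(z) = -z^3*cos(z) - 6*z^2*sin(z) + z^2*cos(z)/2 + 2*z*sin(z) + 13*z*cos(z)/2 + sin(z) - cos(z)/2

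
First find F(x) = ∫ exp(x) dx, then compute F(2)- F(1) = -E + exp(2)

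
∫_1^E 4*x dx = -2 + 2*exp(2)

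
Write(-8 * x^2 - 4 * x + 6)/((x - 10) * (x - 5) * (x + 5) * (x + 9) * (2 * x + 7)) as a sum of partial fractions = -416/(5049*(2*x + 7)) - 303/(5852*(x + 9)) + 29/(300*(x + 5)) + 107/(5950*(x - 5)) - 278/(12825*(x - 10))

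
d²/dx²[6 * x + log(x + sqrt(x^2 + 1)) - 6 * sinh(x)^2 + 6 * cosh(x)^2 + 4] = (-2*x^3 - 2*x^2*sqrt(x^2 + 1) - x)/(2*x^5 + 2*x^4*sqrt(x^2 + 1) + 4*x^3 + 3*x^2*sqrt(x^2 + 1) + 2*x + sqrt(x^2 + 1))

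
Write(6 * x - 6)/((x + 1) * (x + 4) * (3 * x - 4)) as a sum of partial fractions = 9/(56*(3*x - 4)) - 5/(8*(x + 4)) + 4/(7*(x + 1))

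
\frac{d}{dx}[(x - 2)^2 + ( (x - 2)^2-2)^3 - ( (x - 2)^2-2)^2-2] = 6*x^5 - 60*x^4 + 212*x^3 - 312*x^2 + 178*x - 36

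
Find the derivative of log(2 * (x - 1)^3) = 3/(x - 1)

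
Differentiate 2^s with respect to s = 2^s*log(2)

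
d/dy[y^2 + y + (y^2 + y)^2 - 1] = 4*y^3 + 6*y^2 + 4*y + 1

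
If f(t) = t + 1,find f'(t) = 1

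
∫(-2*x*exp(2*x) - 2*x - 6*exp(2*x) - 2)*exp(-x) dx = -4*(x + 2)*sinh(x) + C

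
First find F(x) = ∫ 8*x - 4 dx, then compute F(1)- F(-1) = -8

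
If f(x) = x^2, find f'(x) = 2*x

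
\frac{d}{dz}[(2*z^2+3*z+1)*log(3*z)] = (4*z^2*log(z) + 2*z^2 + 4*z^2*log(3) + 3*z*log(z) + 3*z + 3*z*log(3) + 1)/z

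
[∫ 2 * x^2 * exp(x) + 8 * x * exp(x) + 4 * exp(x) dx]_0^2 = 16*exp(2)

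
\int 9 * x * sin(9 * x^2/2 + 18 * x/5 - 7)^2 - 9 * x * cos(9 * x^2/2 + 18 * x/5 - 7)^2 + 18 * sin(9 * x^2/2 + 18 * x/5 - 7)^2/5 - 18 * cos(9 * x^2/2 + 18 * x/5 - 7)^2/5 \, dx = -sin(9*x^2 + 36*x/5 - 14)/2 + C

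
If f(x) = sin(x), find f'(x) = cos(x)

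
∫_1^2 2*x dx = 3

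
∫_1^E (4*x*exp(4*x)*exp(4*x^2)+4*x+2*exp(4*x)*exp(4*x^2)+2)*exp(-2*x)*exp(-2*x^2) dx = -exp(4) - exp(-2*exp(2) - 2*E) + exp(-4) + exp(2*E + 2*exp(2))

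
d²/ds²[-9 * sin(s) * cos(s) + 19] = 18*sin(2*s)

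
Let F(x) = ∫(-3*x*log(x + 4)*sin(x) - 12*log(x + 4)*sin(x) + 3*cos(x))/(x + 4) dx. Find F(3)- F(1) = 3*log(7)*cos(3) - 3*log(5)*cos(1)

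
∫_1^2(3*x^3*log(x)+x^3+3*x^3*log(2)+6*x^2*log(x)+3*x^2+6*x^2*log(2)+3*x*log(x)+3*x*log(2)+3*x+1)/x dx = 46*log(2)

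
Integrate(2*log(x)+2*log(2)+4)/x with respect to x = (log(2*x) + 2)^2 + C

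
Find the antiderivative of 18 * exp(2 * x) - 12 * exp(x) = (3*exp(x) - 2)^2 + C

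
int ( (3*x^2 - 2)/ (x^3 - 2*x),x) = log(x*(x^2 - 2)) + C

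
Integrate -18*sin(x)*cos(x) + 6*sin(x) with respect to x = (3*cos(x) - 1)^2 + C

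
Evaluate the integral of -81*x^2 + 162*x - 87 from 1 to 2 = -33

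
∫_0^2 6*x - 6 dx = 0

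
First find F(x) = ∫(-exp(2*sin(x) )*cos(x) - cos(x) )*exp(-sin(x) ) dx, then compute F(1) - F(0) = -exp(sin(1)) + exp(-sin(1))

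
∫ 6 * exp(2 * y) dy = 3*exp(2*y) + C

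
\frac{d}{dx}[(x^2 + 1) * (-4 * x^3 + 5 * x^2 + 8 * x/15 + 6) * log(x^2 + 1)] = -20*x^4*log(x^2 + 1) - 8*x^4 + 20*x^3*log(x^2 + 1) + 10*x^3 - 52*x^2*log(x^2 + 1)/5 + 16*x^2/15 + 22*x*log(x^2 + 1) + 12*x + 8*log(x^2 + 1)/15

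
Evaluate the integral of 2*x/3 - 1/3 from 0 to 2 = 2/3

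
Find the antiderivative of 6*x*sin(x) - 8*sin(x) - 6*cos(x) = (8 - 6*x)*cos(x) + C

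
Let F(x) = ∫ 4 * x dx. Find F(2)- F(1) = 6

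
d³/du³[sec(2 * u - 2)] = 48*tan(2*u - 2)^3*sec(2*u - 2) + 40*tan(2*u - 2)*sec(2*u - 2)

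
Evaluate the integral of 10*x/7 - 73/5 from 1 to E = -73*E/5 + 5*exp(2)/7 + 486/35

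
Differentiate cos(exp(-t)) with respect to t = exp(-t)*sin(exp(-t))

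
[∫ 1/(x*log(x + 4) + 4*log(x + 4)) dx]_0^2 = -log(log(4)) + log(log(6))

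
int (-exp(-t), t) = exp(-t) + C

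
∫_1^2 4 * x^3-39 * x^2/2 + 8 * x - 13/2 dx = -25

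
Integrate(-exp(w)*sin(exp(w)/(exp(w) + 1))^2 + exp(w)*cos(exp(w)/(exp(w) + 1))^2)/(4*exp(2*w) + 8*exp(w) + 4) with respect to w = sin(2*exp(w)/(exp(w) + 1))/8 + C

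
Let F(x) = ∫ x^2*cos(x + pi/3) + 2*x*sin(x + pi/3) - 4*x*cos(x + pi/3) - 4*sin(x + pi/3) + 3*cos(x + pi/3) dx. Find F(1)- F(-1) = -8*cos(pi/6 + 1)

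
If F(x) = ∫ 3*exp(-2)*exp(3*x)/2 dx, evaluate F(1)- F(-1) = -exp(-5)/2 + E/2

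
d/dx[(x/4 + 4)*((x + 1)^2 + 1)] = 3*x^2/4 + 9*x + 17/2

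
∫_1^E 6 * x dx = -3 + 3*exp(2)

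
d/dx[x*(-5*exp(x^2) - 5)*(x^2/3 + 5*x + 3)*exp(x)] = -10*x^4*exp(x^2 + x)/3 - 5*x^3*exp(x)/3 - 155*x^3*exp(x^2 + x)/3 - 30*x^2*exp(x) - 60*x^2*exp(x^2 + x) - 65*x*exp(x) - 65*x*exp(x^2 + x) - 15*exp(x) - 15*exp(x^2 + x)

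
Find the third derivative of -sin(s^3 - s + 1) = 27*s^6*cos(s^3 - s + 1) - 27*s^4*cos(s^3 - s + 1) + 54*s^3*sin(s^3 - s + 1) + 9*s^2*cos(s^3 - s + 1) - 18*s*sin(s^3 - s + 1) - 7*cos(s^3 - s + 1)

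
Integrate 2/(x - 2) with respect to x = log(3*(x - 2)^2) + C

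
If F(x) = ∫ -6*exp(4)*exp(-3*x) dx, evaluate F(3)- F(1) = -2*E + 2*exp(-5)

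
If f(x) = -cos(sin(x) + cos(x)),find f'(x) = sqrt(2)*sin(sqrt(2)*sin(x + pi/4))*cos(x + pi/4)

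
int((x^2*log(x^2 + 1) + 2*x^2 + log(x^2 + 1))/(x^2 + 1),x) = x*log(x^2 + 1) + C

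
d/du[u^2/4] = u/2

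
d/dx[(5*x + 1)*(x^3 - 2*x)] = 20*x^3 + 3*x^2 - 20*x - 2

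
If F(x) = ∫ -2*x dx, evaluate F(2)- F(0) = -4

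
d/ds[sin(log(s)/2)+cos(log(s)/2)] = sqrt(2)*cos(log(s)/2 + pi/4)/(2*s)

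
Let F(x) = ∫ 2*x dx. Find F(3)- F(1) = 8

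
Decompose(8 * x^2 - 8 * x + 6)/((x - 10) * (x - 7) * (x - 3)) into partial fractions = 27/(14*(x - 3)) - 57/(2*(x - 7)) + 242/(7*(x - 10))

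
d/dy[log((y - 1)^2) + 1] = 2/(y - 1)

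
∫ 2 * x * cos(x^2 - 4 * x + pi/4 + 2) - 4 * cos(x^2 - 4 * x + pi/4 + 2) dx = sin((x - 2)^2 - 2 + pi/4) + C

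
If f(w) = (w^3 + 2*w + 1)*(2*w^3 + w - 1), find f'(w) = 12*w^5 + 20*w^3 + 3*w^2 + 4*w - 1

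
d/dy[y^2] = 2*y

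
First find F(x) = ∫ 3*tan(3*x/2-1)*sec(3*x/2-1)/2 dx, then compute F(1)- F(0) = -sec(1) + sec(1/2)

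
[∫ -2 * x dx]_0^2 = -4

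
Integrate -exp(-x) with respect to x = exp(-x) + C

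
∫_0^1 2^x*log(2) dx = 1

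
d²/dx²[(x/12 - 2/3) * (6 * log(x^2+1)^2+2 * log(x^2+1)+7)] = (6*x^3*log(x^2 + 1) + 13*x^3 + 48*x^2*log(x^2 + 1) - 88*x^2 + 18*x*log(x^2 + 1) + 3*x - 48*log(x^2 + 1) - 8)/(3*x^4 + 6*x^2 + 3)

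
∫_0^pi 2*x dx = pi^2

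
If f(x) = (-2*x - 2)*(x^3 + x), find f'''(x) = -48*x - 12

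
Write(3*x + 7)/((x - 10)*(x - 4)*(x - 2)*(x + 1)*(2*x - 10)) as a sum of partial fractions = 1/(495*(x + 1)) - 13/(288*(x - 2)) + 19/(120*(x - 4)) - 11/(90*(x - 5)) + 37/(5280*(x - 10))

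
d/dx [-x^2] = -2*x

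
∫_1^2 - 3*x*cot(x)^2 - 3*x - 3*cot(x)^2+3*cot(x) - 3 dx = 9*cot(2) - 6*cot(1)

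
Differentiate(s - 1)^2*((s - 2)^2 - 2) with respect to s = 4*s^3 - 18*s^2 + 22*s - 8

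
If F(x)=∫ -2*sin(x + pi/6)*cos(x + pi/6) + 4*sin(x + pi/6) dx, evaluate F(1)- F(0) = -(-2 + sqrt(3)/2)^2 + (-2 + cos(pi/6 + 1))^2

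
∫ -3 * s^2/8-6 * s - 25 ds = -s^3/8 - 3*s^2 - 25*s + C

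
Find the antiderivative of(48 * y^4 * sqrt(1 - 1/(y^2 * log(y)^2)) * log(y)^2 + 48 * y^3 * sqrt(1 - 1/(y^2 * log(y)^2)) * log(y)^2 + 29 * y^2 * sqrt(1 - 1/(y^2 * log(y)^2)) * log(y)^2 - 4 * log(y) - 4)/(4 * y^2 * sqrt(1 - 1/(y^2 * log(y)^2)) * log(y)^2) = 4*y^3 + 6*y^2 + 29*y/4 + acsc(y*log(y)) + C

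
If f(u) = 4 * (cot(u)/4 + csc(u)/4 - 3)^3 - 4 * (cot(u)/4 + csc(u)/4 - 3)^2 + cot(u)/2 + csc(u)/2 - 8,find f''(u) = -3/(4*tan(u)) + 3/(4*tan(u)^5) - 533/(16*sin(u)) + 5*cos(u)/sin(u)^2 + 20/sin(u)^2 + 539*cos(u)/(8*sin(u)^3) + 515/(8*sin(u)^3) - 30*cos(u)/sin(u)^4 - 30/sin(u)^4 + 9*cos(u)/(4*sin(u)^5) + 3/sin(u)^5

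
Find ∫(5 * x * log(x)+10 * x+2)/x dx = (5*x + 2)*(log(x) + 1) + C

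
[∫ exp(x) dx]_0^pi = -1 + exp(pi)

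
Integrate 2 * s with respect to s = s^2 + C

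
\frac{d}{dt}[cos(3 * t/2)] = -3*sin(3*t/2)/2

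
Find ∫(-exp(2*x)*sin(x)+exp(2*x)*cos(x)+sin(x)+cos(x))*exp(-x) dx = 2*cos(x)*sinh(x) + C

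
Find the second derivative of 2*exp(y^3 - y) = 18*y^4*exp(y^3 - y) - 12*y^2*exp(y^3 - y) + 12*y*exp(y^3 - y) + 2*exp(y^3 - y)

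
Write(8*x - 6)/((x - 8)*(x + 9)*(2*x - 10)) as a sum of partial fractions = -39/(238*(x + 9)) - 17/(42*(x - 5)) + 29/(51*(x - 8))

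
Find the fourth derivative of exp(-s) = exp(-s)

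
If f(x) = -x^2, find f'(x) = -2*x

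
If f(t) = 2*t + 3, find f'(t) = 2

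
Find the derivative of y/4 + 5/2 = 1/4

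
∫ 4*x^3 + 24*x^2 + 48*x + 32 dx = x^4 + 8*x^3 + 24*x^2 + 32*x + C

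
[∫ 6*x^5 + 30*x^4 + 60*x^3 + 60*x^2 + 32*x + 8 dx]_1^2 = 670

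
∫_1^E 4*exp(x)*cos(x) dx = 2*sqrt(2)*(exp(E)*sin(pi/4 + E) - E*sin(pi/4 + 1))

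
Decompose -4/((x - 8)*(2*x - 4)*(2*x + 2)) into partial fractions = -1/(27*(x + 1)) + 1/(18*(x - 2)) - 1/(54*(x - 8))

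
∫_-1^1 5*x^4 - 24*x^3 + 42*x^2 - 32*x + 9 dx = 48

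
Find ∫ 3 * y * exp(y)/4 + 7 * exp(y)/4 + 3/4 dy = (3*y + 4)*(exp(y) + 1)/4 + C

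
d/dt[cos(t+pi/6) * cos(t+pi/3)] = -cos(2*t)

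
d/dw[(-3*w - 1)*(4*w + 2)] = -24*w - 10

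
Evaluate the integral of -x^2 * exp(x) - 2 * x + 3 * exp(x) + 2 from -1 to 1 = 2*exp(-1) + 4 + 2*E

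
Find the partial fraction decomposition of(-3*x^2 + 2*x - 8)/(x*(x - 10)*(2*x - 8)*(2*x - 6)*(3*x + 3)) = -13/(2640*(x + 1)) - 29/(1008*(x - 3)) + 1/(30*(x - 4)) - 2/(385*(x - 10)) + 1/(180*x)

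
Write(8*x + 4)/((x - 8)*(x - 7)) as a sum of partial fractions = -60/(x - 7) + 68/(x - 8)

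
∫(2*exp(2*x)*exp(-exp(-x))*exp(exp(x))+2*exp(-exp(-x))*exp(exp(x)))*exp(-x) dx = 2*exp(2*sinh(x)) + C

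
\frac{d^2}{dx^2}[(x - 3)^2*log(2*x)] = (2*x^2*log(x) + 2*x^2*log(2) + 3*x^2 - 6*x - 9)/x^2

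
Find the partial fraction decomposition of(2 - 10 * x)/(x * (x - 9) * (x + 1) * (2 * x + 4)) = -1/(2*(x + 2)) + 3/(5*(x + 1)) - 2/(45*(x - 9)) - 1/(18*x)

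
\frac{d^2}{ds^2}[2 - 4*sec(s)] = 4/cos(s) - 8/cos(s)^3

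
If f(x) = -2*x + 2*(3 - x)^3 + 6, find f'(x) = -6*x^2 + 36*x - 56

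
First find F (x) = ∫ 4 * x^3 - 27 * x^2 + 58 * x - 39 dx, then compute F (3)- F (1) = 0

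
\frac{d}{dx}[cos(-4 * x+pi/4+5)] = 4*sin(-4*x + pi/4 + 5)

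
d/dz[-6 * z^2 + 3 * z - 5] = 3 - 12*z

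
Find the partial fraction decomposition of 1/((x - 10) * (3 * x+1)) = -3/(31*(3*x + 1)) + 1/(31*(x - 10))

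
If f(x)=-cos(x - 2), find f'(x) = sin(x - 2)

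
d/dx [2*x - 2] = 2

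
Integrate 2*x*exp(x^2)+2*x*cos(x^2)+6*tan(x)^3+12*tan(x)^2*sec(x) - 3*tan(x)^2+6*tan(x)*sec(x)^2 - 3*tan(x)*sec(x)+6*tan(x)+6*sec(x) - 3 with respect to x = 3*(tan(x) + sec(x))^2 + exp(x^2) + sin(x^2) - 3*tan(x) - 3*sec(x) + C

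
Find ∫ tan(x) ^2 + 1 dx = tan(x) + C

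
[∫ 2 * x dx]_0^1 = 1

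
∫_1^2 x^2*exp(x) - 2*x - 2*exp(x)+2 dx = -1 + E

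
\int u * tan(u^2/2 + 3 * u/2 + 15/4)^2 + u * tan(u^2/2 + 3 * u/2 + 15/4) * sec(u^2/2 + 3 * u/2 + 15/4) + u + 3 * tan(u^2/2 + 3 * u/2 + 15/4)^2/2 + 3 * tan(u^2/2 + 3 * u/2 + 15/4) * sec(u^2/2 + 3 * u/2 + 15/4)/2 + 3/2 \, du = tan(u^2/2 + 3*u/2 + 15/4) + sec(u^2/2 + 3*u/2 + 15/4) + C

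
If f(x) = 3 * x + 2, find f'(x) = 3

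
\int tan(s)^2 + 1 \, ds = tan(s) + C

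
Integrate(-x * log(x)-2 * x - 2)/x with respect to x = -(x + 2)*(log(x) + 1) + C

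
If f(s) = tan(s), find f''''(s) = 24*tan(s)^5 + 40*tan(s)^3 + 16*tan(s)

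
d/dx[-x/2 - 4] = -1/2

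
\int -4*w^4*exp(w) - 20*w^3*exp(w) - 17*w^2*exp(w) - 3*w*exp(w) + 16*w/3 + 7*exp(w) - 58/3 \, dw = -w*(4*w^3 + 4*w^2 + 5*w - 7)*exp(w) - 6*w + 2*(2*w - 5)^2/3 + C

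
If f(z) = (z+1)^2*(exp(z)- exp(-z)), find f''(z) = (z^2*exp(2*z) - z^2 + 6*z*exp(2*z) + 2*z + 7*exp(2*z) + 1)*exp(-z)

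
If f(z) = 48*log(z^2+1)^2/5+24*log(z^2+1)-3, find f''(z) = (-192*z^2*log(z^2 + 1) + 144*z^2 + 192*log(z^2 + 1) + 240)/(5*z^4 + 10*z^2 + 5)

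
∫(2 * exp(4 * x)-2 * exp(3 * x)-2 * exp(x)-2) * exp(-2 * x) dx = (-exp(2*x) + exp(x) + 1)^2*exp(-2*x) + C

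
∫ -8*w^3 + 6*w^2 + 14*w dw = -2*w^4 + 2*w^3 + 7*w^2 + C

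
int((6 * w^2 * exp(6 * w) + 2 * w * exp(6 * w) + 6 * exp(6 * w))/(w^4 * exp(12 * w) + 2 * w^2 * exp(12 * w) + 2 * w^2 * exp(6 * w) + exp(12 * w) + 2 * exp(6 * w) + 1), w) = (w^2 + 1)*exp(6*w)/((w^2 + 1)*exp(6*w) + 1) + C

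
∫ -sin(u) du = cos(u) + C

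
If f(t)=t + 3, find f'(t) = 1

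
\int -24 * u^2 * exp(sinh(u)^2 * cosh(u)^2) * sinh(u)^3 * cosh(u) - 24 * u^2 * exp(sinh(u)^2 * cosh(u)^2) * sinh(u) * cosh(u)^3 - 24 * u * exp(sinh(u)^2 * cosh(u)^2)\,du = -12*u^2*exp(cosh(4*u)/8 - 1/8) + C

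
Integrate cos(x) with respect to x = sin(x) + C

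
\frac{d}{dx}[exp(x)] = exp(x)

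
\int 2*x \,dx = x^2 + C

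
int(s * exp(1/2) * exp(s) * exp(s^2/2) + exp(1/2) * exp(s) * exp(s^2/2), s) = exp((s + 1)^2/2) + C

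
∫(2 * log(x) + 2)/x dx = (log(x) + 1)^2 + C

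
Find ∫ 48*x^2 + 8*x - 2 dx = 16*x^3 + 4*x^2 - 2*x + C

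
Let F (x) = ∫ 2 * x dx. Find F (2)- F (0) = 4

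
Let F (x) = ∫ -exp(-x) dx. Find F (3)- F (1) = -exp(-1) + exp(-3)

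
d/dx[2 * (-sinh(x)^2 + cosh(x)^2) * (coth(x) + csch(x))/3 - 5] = -2*(cosh(x) + 1)/(3*sinh(x)^2)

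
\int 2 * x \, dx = x^2 + C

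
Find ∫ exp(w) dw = exp(w) + C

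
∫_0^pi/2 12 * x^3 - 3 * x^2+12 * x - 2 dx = (1 - 3*pi/2)*(-pi^3/8 - pi)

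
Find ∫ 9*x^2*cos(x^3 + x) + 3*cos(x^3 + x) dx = 3*sin(x^3 + x) + C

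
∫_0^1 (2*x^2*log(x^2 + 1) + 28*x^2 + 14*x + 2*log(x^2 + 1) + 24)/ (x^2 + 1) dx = 9*log(2) + 24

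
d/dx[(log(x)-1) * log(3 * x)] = (2*log(x) - 1 + log(3))/x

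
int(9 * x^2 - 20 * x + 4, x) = 3*x^3 - 10*x^2 + 4*x + C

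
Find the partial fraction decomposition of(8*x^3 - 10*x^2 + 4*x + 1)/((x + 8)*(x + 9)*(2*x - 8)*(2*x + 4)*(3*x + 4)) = 3327/(58880*(3*x + 4)) - 6677/(8372*(x + 9)) + 1589/(1920*(x + 8)) - 37/(672*(x + 2)) + 41/(6656*(x - 4))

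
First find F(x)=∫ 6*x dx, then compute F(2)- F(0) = 12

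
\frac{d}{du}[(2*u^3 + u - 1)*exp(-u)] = (-2*u^3 + 6*u^2 - u + 2)*exp(-u)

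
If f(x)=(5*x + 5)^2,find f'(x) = 50*x + 50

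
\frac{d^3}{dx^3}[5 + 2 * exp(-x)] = -2*exp(-x)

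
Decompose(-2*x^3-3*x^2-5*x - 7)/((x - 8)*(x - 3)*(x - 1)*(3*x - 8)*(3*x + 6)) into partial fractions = -307/(160*(3*x - 8)) + 1/(900*(x + 2)) + 17/(630*(x - 1)) + 103/(150*(x - 3)) - 421/(5600*(x - 8))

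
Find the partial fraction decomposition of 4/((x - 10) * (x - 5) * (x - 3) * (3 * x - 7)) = -27/(92*(3*x - 7)) + 1/(7*(x - 3)) - 1/(20*(x - 5)) + 4/(805*(x - 10))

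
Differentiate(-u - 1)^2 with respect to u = 2*u + 2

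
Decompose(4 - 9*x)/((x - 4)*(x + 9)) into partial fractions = -85/(13*(x + 9)) - 32/(13*(x - 4))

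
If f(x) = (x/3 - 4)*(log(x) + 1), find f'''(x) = (-x - 24)/(3*x^3)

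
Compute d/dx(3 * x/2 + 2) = 3/2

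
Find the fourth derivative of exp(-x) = exp(-x)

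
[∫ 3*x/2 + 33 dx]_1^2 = 141/4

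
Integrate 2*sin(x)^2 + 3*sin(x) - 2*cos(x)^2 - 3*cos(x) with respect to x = -sin(2*x) - 3*sqrt(2)*sin(x + pi/4) + C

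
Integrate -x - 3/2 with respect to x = -x^2/2 - 3*x/2 + C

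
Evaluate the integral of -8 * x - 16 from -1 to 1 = -32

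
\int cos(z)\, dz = sin(z) + C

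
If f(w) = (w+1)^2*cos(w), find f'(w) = -w^2*sin(w) - 2*w*sin(w) + 2*w*cos(w) - sin(w) + 2*cos(w)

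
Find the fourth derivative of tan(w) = 24*tan(w)^5 + 40*tan(w)^3 + 16*tan(w)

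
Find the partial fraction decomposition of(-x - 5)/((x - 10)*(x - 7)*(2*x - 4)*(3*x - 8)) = -207/(1144*(3*x - 8)) + 7/(160*(x - 2)) + 2/(65*(x - 7)) - 5/(352*(x - 10))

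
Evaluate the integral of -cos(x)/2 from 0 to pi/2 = -1/2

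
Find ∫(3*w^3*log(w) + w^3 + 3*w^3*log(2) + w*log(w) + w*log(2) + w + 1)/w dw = (w^3 + w + 1)*log(2*w) + C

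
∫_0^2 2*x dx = 4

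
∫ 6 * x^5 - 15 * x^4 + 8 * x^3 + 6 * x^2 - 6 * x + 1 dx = x^6 - 3*x^5 + 2*x^4 + 2*x^3 - 3*x^2 + x + C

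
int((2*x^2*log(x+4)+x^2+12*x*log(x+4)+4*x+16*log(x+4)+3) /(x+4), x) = ((x + 2)^2 - 1)*log(x + 4) + C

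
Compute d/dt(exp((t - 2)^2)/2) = t*exp(t^2 - 4*t + 4) - 2*exp(t^2 - 4*t + 4)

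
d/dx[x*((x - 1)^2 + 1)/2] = 3*x^2/2 - 2*x + 1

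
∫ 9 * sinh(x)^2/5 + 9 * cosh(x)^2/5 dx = 9*sinh(2*x)/10 + C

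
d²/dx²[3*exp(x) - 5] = 3*exp(x)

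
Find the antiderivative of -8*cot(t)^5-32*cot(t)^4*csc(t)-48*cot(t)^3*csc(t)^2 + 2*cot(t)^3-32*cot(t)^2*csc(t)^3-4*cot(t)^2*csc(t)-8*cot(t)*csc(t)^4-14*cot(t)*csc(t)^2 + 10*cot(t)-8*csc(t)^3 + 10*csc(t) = (2*(cot(t) + csc(t))^2 - 5)*(cot(t) + csc(t))^2 + C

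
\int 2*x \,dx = x^2 + C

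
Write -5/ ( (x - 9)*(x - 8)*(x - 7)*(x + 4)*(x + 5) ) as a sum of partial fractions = -5/(2184*(x + 5)) + 5/(1716*(x + 4)) - 5/(264*(x - 7)) + 5/(156*(x - 8)) - 5/(364*(x - 9))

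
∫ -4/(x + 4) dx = -4*log(x + 4) + C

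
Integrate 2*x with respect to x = x^2 + C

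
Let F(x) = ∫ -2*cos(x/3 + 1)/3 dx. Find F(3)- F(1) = -2*sin(2) + 2*sin(4/3)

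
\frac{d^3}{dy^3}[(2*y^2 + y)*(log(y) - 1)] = (4*y - 1)/y^2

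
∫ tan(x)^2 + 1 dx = tan(x) + C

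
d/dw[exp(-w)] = -exp(-w)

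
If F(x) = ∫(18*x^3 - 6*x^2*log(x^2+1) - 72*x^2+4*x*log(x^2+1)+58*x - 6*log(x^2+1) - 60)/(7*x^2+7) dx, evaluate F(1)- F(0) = -100/7 + 4*log(2) + (-7 + log(2))^2/7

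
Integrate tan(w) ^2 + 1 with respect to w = tan(w) + C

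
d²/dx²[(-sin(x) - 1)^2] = -2*sin(x) + 2*cos(2*x)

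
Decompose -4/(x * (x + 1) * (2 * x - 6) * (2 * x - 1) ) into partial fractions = 16/(15*(2*x - 1)) + 1/(6*(x + 1)) - 1/(30*(x - 3)) - 2/(3*x)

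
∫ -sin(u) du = cos(u) + C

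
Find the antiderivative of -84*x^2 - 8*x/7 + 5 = -28*x^3 - 4*x^2/7 + 5*x + C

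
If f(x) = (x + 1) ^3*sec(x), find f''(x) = (-x^3 + 2*x^3/cos(x)^2 + 6*x^2*sin(x)/cos(x) - 3*x^2 + 6*x^2/cos(x)^2 + 12*x*sin(x)/cos(x) + 3*x + 6*x/cos(x)^2 + 6*sin(x)/cos(x) + 5 + 2/cos(x)^2)/cos(x)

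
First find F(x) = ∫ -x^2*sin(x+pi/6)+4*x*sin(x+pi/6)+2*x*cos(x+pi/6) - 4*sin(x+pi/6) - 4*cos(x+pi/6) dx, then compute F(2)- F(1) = -cos(pi/6 + 1)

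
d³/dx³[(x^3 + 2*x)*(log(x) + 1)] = (6*x^2*log(x) + 17*x^2 - 2)/x^2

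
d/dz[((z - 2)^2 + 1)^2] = 4*z^3 - 24*z^2 + 52*z - 40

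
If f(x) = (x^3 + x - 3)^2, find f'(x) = 6*x^5 + 8*x^3 - 18*x^2 + 2*x - 6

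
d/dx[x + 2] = 1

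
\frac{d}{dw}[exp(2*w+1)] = 2*exp(2*w + 1)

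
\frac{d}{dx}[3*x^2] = 6*x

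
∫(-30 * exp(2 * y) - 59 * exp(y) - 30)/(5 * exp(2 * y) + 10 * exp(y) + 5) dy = (-10*(3*y - 1)*(exp(y) + 1) + exp(y))/(5*(exp(y) + 1)) + C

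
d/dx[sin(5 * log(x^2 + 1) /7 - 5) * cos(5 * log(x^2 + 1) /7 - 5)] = (-10*x*sin(5*log(x^2 + 1)/7 - 5)^2 + 10*x*cos(5*log(x^2 + 1)/7 - 5)^2)/(7*x^2 + 7)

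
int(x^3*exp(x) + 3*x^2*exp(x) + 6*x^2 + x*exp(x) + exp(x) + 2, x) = x*(x^2 + 1)*(exp(x) + 2) + C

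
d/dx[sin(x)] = cos(x)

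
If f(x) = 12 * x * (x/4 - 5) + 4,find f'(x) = 6*x - 60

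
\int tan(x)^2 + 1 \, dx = tan(x) + C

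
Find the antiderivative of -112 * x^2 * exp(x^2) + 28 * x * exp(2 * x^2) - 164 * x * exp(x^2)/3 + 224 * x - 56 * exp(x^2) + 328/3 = -8*x/3 + 7*(4*x - exp(x^2) + 2)^2 + 2*exp(x^2)/3 + C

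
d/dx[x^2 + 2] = 2*x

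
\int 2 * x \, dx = x^2 + C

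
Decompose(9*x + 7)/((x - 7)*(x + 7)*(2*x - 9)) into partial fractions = -38/(23*(2*x - 9)) - 4/(23*(x + 7)) + 1/(x - 7)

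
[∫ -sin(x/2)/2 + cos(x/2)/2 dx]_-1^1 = 2*sin(1/2)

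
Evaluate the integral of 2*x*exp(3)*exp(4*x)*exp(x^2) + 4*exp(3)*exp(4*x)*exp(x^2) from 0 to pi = -exp(3) + exp(-1 + (2 + pi)^2)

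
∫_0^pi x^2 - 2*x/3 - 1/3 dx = -pi^2/3 - pi/3 + pi^3/3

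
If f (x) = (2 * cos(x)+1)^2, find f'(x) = -4*(2*cos(x) + 1)*sin(x)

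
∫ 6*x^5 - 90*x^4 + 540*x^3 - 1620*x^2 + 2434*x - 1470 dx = x^6 - 18*x^5 + 135*x^4 - 540*x^3 + 1217*x^2 - 1470*x + C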